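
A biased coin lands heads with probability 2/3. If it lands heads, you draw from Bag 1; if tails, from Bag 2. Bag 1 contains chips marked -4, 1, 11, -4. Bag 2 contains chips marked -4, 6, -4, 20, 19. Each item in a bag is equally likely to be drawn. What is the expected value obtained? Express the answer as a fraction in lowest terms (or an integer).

E[X | Bag 1] = (-4 + 1 + 11 − 4)/4 = 1
E[X | Bag 2] = (-4 + 6 − 4 + 20 + 19)/5 = 37/5
E[X] = (2/3)·1 + (1/3)·37/5 = 47/15

47/15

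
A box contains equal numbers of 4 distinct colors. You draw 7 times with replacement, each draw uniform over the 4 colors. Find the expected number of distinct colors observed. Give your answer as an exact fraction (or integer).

14197/4096

Let Xⱼ=1 if type j appears at least once. P(Xⱼ=1) = 1 − ((4−1)/4)^7 = 14197/16384.
E[#distinct] = 4·14197/16384 = 14197/4096.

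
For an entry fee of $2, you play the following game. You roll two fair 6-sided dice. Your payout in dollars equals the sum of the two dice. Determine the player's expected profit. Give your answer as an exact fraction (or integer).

Distribution of the sum of the two dice: 2 w.p. 1/36, 3 w.p. 1/18, 4 w.p. 1/12, 5 w.p. 1/9, 6 w.p. 5/36, 7 w.p. 1/6, …
E[payout] = (1/36)·2 + (1/18)·3 + (1/12)·4 + (1/9)·5 + (5/36)·6 + (1/6)·7 + (5/36)·8 + (1/9)·9 + (1/12)·10 + (1/18)·11 + (1/36)·12 = 7
Expected profit = 7 − 2 = 5

$5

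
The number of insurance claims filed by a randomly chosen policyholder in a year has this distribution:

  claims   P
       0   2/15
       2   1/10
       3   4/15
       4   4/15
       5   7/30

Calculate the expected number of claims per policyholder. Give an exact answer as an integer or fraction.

E[X] = (2/15)·0 + (1/10)·2 + (4/15)·3 + (4/15)·4 + (7/30)·5
     = 97/30

97/30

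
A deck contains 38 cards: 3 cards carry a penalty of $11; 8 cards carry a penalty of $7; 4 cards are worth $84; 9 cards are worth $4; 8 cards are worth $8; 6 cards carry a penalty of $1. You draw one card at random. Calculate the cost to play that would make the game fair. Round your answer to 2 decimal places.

E[payout] = (3/38)·(-11) + (8/38)·(-7) + (4/38)·84 + (9/38)·4 + (8/38)·8 + (6/38)·(-1) = 341/38
Fair fee = E[payout] = 341/38 ≈ $8.97

$8.97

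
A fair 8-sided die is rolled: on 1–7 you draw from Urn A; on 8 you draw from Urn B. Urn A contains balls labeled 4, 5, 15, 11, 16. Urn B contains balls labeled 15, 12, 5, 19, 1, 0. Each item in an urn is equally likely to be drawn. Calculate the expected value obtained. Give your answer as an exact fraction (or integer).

1201/120

E[X | Urn A] = (4 + 5 + 15 + 11 + 16)/5 = 51/5
E[X | Urn B] = (15 + 12 + 5 + 19 + 1 + 0)/6 = 26/3
E[X] = (7/8)·51/5 + (1/8)·26/3 = 1201/120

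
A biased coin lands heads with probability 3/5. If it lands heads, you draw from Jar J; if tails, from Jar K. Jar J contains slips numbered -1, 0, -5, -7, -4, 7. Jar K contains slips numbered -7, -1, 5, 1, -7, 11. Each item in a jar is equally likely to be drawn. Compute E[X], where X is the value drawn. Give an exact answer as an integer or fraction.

E[X | Jar J] = (-1 + 0 − 5 − 7 − 4 + 7)/6 = -5/3
E[X | Jar K] = (-7 − 1 + 5 + 1 − 7 + 11)/6 = 1/3
E[X] = (3/5)·(-5/3) + (2/5)·1/3 = -13/15

-13/15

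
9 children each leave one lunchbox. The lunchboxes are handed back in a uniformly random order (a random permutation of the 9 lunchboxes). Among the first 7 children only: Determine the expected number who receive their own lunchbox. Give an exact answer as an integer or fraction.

7/9

Let Xᵢ = 1 if person i gets their own lunchbox. For each i, P(Xᵢ=1) = 1/9.
By linearity of expectation, E[X₁+…+X_7] = 7·(1/9) = 7/9.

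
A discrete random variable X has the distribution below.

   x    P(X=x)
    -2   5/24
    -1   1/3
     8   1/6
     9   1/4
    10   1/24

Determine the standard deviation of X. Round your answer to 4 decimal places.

E[X] = 13/4, E[X²] = 145/4
Var(X) = E[X²] − (E[X])² = 145/4 − 169/16 = 411/16
SD(X) = √(411/16) ≈ 5.0683

5.0683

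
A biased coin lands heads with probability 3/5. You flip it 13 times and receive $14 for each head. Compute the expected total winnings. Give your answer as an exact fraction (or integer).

546/5 dollars

E[#heads] = 13·3/5 = 39/5 (linearity over flips).
E[winnings] = 14·39/5 = 546/5.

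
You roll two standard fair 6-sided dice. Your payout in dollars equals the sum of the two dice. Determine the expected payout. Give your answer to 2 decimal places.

Distribution of the sum of the two dice: 2 w.p. 1/36, 3 w.p. 1/18, 4 w.p. 1/12, 5 w.p. 1/9, 6 w.p. 5/36, 7 w.p. 1/6, …
E[payout] = (1/36)·2 + (1/18)·3 + (1/12)·4 + (1/9)·5 + (5/36)·6 + (1/6)·7 + (5/36)·8 + (1/9)·9 + (1/12)·10 + (1/18)·11 + (1/36)·12 = 7
≈ $7.00

$7.00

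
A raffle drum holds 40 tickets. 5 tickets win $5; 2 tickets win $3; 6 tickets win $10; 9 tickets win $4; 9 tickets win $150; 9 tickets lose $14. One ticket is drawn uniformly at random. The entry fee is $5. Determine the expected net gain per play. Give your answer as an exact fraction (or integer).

E[payout] = (5/40)·5 + (2/40)·3 + (6/40)·10 + (9/40)·4 + (9/40)·150 + (9/40)·(-14) = 1351/40
Expected profit = 1351/40 − 5 = 1151/40

1151/40 dollars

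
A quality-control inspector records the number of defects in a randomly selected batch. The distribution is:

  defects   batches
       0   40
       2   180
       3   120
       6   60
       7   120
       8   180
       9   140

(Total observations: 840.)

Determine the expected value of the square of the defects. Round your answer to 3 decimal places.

38.929

Total = 840, so P(defects=0) = 40/840, etc.
E[X²] = (1/21)·0 + (3/14)·4 + (1/7)·9 + (1/14)·36 + (1/7)·49 + (3/14)·64 + (1/6)·81
     = 545/14 ≈ 38.929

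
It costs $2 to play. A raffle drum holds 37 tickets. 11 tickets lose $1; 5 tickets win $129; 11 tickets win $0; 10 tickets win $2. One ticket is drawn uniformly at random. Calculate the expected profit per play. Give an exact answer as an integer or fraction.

E[payout] = (11/37)·(-1) + (5/37)·129 + (11/37)·0 + (10/37)·2 = 654/37
Expected profit = 654/37 − 2 = 580/37

580/37 dollars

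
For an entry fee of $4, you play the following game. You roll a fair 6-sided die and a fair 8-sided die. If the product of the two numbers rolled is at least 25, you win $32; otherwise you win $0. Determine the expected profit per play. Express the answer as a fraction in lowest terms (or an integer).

8/3 dollars

E[payout] = (19/24)·0 + (5/24)·32 = 20/3
Expected profit = 20/3 − 4 = 8/3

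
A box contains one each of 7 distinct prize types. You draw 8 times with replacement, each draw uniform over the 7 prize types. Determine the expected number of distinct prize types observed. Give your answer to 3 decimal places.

4.960

Let Xⱼ=1 if type j appears at least once. P(Xⱼ=1) = 1 − ((7−1)/7)^8 = 4085185/5764801.
E[#distinct] = 7·4085185/5764801 = 4085185/823543.
≈ 4.960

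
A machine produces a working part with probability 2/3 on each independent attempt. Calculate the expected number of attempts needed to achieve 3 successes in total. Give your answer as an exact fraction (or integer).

9/2

By linearity (sum of 3 independent geometric waits), E[trials] = 3/p = 3/(2/3) = 9/2.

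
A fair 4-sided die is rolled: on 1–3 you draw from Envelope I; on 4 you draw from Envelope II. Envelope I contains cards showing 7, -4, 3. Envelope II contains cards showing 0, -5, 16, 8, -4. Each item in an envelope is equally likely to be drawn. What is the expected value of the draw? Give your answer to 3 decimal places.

2.250

E[X | Envelope I] = (7 − 4 + 3)/3 = 2
E[X | Envelope II] = (0 − 5 + 16 + 8 − 4)/5 = 3
E[X] = (3/4)·2 + (1/4)·3 = 9/4 ≈ 2.250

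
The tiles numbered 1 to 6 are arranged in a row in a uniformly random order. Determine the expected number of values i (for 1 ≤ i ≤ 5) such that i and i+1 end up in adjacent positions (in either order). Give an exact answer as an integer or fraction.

5/3

For each i ∈ {1,…,5}, let Xᵢ = 1 if i and i+1 are adjacent. P(Xᵢ=1) = 2·(6−1)!/6! = 2/6.
By linearity, E[ΣXᵢ] = (5)·(2/6) = 5/3.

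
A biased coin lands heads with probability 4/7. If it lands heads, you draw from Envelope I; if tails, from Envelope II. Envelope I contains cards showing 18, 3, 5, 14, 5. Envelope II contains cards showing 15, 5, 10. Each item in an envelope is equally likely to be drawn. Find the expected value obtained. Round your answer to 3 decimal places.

E[X | Envelope I] = (18 + 3 + 5 + 14 + 5)/5 = 9
E[X | Envelope II] = (15 + 5 + 10)/3 = 10
E[X] = (4/7)·9 + (3/7)·10 = 66/7 ≈ 9.429

9.429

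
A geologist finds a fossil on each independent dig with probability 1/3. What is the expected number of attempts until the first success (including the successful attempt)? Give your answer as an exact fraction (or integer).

For a geometric distribution, E[trials] = 1/p = 1/(1/3) = 3.

3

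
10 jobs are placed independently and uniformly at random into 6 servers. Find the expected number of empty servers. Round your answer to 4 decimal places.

Let Xⱼ=1 if server j is empty. P(Xⱼ=1) = ((6-1)/6)^10 = 9765625/60466176.
By linearity, E[#empty] = 6·9765625/60466176 = 9765625/10077696.
≈ 0.9690

0.9690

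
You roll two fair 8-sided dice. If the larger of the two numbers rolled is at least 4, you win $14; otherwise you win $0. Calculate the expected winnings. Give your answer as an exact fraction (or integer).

E[payout] = (9/64)·0 + (55/64)·14 = 385/32

385/32 dollars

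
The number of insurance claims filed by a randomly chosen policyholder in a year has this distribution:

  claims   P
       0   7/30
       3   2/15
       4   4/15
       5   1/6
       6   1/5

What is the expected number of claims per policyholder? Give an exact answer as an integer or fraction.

7/2

E[X] = (7/30)·0 + (2/15)·3 + (4/15)·4 + (1/6)·5 + (1/5)·6
     = 7/2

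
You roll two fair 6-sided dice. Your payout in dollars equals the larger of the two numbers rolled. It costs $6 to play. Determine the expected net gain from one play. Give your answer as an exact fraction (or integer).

Distribution of the larger of the two numbers rolled: 1 w.p. 1/36, 2 w.p. 1/12, 3 w.p. 5/36, 4 w.p. 7/36, 5 w.p. 1/4, 6 w.p. 11/36
E[payout] = (1/36)·1 + (1/12)·2 + (5/36)·3 + (7/36)·4 + (1/4)·5 + (11/36)·6 = 161/36
Expected profit = 161/36 − 6 = -55/36

-55/36 dollars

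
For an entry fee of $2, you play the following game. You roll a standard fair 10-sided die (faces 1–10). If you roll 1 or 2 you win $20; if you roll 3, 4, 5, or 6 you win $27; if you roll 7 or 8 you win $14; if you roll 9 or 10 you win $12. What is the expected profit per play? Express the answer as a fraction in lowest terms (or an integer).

$18

E[payout] = (1/5)·12 + (1/5)·14 + (1/5)·20 + (2/5)·27 = 20
Expected profit = 20 − 2 = 18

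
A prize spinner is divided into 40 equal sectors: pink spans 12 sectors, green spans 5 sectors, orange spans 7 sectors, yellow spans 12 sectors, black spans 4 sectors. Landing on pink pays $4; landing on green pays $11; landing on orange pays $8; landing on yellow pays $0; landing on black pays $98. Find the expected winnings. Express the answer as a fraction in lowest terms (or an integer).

551/40 dollars

E[payout] = (12/40)·4 + (5/40)·11 + (7/40)·8 + (12/40)·0 + (4/40)·98 = 551/40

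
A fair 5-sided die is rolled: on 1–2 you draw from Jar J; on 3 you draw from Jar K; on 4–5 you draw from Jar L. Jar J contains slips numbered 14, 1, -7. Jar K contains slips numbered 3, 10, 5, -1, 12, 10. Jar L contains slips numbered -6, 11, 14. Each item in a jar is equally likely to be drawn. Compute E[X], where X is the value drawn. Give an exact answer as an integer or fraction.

E[X | Jar J] = (14 + 1 − 7)/3 = 8/3
E[X | Jar K] = (3 + 10 + 5 − 1 + 12 + 10)/6 = 13/2
E[X | Jar L] = (-6 + 11 + 14)/3 = 19/3
E[X] = (2/5)·8/3 + (1/5)·13/2 + (2/5)·19/3 = 49/10

49/10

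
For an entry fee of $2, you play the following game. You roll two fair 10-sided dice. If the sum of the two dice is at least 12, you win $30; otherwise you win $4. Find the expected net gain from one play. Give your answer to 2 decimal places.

E[payout] = (11/20)·4 + (9/20)·30 = 157/10
Expected profit = 157/10 − 2 = 137/10 ≈ $13.70

$13.70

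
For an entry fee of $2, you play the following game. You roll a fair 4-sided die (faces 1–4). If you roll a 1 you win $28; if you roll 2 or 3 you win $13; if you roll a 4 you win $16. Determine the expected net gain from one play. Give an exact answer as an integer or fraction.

E[payout] = (1/2)·13 + (1/4)·16 + (1/4)·28 = 35/2
Expected profit = 35/2 − 2 = 31/2

31/2 dollars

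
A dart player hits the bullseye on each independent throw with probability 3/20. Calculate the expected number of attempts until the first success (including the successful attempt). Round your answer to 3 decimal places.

For a geometric distribution, E[trials] = 1/p = 1/(3/20) = 20/3.
≈ 6.667

6.667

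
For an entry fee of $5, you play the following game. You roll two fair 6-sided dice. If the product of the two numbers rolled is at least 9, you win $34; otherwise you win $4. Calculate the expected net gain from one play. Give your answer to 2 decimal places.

E[payout] = (4/9)·4 + (5/9)·34 = 62/3
Expected profit = 62/3 − 5 = 47/3 ≈ $15.67

$15.67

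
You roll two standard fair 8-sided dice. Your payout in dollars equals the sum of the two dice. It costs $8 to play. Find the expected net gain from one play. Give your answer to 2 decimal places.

$1.00

Distribution of the sum of the two dice: 2 w.p. 1/64, 3 w.p. 1/32, 4 w.p. 3/64, 5 w.p. 1/16, 6 w.p. 5/64, 7 w.p. 3/32, …
E[payout] = (1/64)·2 + (1/32)·3 + (3/64)·4 + (1/16)·5 + (5/64)·6 + (3/32)·7 + (7/64)·8 + (1/8)·9 + (7/64)·10 + (3/32)·11 + (5/64)·12 + (1/16)·13 + (3/64)·14 + (1/32)·15 + (1/64)·16 = 9
Expected profit = 9 − 8 = 1 ≈ $1.00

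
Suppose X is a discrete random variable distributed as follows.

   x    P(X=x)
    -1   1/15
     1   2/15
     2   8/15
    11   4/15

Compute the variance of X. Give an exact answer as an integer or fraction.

4064/225

E[X] = (1/15)·(-1) + (2/15)·1 + (8/15)·2 + (4/15)·11 = 61/15
E[X²] = (1/15)·1 + (2/15)·1 + (8/15)·4 + (4/15)·121 = 173/5
Var(X) = 173/5 − (61/15)² = 4064/225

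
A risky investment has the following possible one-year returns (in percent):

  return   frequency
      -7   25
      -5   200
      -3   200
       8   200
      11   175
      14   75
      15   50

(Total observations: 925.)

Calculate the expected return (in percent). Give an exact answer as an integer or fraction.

Total = 925, so P(return=-7) = 25/925, etc.
E[X] = (1/37)·(-7) + (8/37)·(-5) + (8/37)·(-3) + (8/37)·8 + (7/37)·11 + (3/37)·14 + (2/37)·15
     = 142/37

142/37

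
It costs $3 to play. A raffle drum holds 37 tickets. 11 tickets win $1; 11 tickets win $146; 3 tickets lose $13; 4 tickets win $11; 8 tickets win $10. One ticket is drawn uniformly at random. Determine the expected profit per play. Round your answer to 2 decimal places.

E[payout] = (11/37)·1 + (11/37)·146 + (3/37)·(-13) + (4/37)·11 + (8/37)·10 = 46
Expected profit = 46 − 3 = 43 ≈ $43.00

$43.00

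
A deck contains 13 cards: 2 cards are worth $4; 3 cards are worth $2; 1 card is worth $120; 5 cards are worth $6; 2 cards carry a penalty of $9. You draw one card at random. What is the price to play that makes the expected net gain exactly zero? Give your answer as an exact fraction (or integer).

146/13 dollars

E[payout] = (2/13)·4 + (3/13)·2 + (1/13)·120 + (5/13)·6 + (2/13)·(-9) = 146/13
Fair fee = E[payout] = 146/13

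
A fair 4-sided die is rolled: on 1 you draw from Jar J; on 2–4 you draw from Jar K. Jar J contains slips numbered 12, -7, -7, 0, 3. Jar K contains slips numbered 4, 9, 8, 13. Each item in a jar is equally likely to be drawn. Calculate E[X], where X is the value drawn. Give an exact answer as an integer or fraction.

257/40

E[X | Jar J] = (12 − 7 − 7 + 0 + 3)/5 = 1/5
E[X | Jar K] = (4 + 9 + 8 + 13)/4 = 17/2
E[X] = (1/4)·1/5 + (3/4)·17/2 = 257/40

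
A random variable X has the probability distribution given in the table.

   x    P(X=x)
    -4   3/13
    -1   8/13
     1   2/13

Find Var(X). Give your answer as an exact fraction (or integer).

430/169

E[X] = (3/13)·(-4) + (8/13)·(-1) + (2/13)·1 = -18/13
E[X²] = (3/13)·16 + (8/13)·1 + (2/13)·1 = 58/13
Var(X) = 58/13 − (-18/13)² = 430/169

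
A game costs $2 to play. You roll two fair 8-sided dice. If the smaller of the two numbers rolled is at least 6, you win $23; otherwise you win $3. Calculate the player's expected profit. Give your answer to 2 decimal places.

$3.81

E[payout] = (55/64)·3 + (9/64)·23 = 93/16
Expected profit = 93/16 − 2 = 61/16 ≈ $3.81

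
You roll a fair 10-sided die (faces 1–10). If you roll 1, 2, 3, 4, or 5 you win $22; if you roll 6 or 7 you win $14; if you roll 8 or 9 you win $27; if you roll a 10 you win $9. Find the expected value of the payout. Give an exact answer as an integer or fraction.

E[payout] = (1/10)·9 + (1/5)·14 + (1/2)·22 + (1/5)·27 = 201/10

201/10 dollars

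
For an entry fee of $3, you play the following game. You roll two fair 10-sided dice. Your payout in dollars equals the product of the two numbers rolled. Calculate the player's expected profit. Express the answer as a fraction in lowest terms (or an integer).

Distribution of the product of the two numbers rolled: 1 w.p. 1/100, 2 w.p. 1/50, 3 w.p. 1/50, 4 w.p. 3/100, 5 w.p. 1/50, 6 w.p. 1/25, …
E[payout] = (1/100)·1 + (1/50)·2 + (1/50)·3 + (3/100)·4 + (1/50)·5 + (1/25)·6 + (1/50)·7 + (1/25)·8 + (3/100)·9 + (1/25)·10 + (1/25)·12 + (1/50)·14 + (1/50)·15 + (3/100)·16 + (1/25)·18 + (1/25)·20 + (1/50)·21 + (1/25)·24 + (1/100)·25 + (1/50)·27 + (1/50)·28 + (1/25)·30 + (1/50)·32 + (1/50)·35 + (3/100)·36 + (1/25)·40 + (1/50)·42 + (1/50)·45 + (1/50)·48 + (1/100)·49 + (1/50)·50 + (1/50)·54 + (1/50)·56 + (1/50)·60 + (1/50)·63 + (1/100)·64 + (1/50)·70 + (1/50)·72 + (1/50)·80 + (1/100)·81 + (1/50)·90 + (1/100)·100 = 121/4
Expected profit = 121/4 − 3 = 109/4

109/4 dollars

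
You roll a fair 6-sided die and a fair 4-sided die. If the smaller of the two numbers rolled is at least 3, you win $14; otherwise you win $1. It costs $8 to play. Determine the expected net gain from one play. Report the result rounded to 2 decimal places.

E[payout] = (2/3)·1 + (1/3)·14 = 16/3
Expected profit = 16/3 − 8 = -8/3 ≈ -$2.67

-$2.67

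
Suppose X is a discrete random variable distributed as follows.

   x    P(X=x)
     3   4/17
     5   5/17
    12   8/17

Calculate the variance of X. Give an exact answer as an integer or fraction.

E[X] = (4/17)·3 + (5/17)·5 + (8/17)·12 = 133/17
E[X²] = (4/17)·9 + (5/17)·25 + (8/17)·144 = 1313/17
Var(X) = 1313/17 − (133/17)² = 4632/289

4632/289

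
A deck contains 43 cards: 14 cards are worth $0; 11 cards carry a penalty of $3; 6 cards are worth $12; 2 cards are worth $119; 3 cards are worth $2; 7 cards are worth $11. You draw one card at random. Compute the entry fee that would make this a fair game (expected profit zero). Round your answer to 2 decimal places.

$8.37

E[payout] = (14/43)·0 + (11/43)·(-3) + (6/43)·12 + (2/43)·119 + (3/43)·2 + (7/43)·11 = 360/43
Fair fee = E[payout] = 360/43 ≈ $8.37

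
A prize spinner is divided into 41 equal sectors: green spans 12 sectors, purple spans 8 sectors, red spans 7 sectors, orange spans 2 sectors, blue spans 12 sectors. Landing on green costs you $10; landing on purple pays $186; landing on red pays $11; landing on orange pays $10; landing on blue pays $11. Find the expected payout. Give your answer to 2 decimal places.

$38.95

E[payout] = (12/41)·(-10) + (8/41)·186 + (7/41)·11 + (2/41)·10 + (12/41)·11 = 1597/41
≈ $38.95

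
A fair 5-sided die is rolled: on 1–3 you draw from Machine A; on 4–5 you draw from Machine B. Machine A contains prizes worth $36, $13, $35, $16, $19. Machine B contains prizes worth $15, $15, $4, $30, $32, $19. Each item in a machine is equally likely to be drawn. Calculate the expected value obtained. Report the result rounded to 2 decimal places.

E[X | Machine A] = (36 + 13 + 35 + 16 + 19)/5 = 119/5
E[X | Machine B] = (15 + 15 + 4 + 30 + 32 + 19)/6 = 115/6
E[X] = (3/5)·119/5 + (2/5)·115/6 = 1646/75 ≈ 21.95

$21.95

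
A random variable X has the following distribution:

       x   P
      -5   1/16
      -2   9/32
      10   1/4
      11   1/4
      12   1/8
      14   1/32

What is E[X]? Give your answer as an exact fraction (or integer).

E[X] = (1/16)·(-5) + (9/32)·(-2) + (1/4)·10 + (1/4)·11 + (1/8)·12 + (1/32)·14
     = 101/16

101/16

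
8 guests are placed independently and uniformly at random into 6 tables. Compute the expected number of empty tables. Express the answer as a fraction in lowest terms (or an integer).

390625/279936

Let Xⱼ=1 if table j is empty. P(Xⱼ=1) = ((6-1)/6)^8 = 390625/1679616.
By linearity, E[#empty] = 6·390625/1679616 = 390625/279936.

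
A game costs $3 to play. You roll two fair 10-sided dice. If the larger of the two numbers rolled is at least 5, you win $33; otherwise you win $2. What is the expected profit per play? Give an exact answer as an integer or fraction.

626/25 dollars

E[payout] = (4/25)·2 + (21/25)·33 = 701/25
Expected profit = 701/25 − 3 = 626/25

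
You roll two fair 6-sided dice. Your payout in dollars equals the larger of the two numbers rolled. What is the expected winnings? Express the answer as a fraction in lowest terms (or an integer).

Distribution of the larger of the two numbers rolled: 1 w.p. 1/36, 2 w.p. 1/12, 3 w.p. 5/36, 4 w.p. 7/36, 5 w.p. 1/4, 6 w.p. 11/36
E[payout] = (1/36)·1 + (1/12)·2 + (5/36)·3 + (7/36)·4 + (1/4)·5 + (11/36)·6 = 161/36

161/36 dollars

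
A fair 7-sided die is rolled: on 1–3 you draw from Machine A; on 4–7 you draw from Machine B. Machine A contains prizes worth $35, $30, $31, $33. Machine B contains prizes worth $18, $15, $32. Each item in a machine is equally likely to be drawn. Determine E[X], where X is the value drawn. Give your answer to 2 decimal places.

$26.20

E[X | Machine A] = (35 + 30 + 31 + 33)/4 = 129/4
E[X | Machine B] = (18 + 15 + 32)/3 = 65/3
E[X] = (3/7)·129/4 + (4/7)·65/3 = 2201/84 ≈ 26.20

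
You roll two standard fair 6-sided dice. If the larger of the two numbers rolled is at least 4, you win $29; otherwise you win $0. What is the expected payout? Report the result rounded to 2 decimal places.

$21.75

E[payout] = (1/4)·0 + (3/4)·29 = 87/4
≈ $21.75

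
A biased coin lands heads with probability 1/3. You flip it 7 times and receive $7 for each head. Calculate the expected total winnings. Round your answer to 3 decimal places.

E[#heads] = 7·1/3 = 7/3 (linearity over flips).
E[winnings] = 7·7/3 = 49/3.
≈ 16.333

$16.333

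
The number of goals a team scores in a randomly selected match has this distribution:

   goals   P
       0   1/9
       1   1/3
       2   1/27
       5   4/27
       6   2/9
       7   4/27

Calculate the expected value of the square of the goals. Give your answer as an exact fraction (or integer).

175/9

E[X²] = (1/9)·0 + (1/3)·1 + (1/27)·4 + (4/27)·25 + (2/9)·36 + (4/27)·49
     = 175/9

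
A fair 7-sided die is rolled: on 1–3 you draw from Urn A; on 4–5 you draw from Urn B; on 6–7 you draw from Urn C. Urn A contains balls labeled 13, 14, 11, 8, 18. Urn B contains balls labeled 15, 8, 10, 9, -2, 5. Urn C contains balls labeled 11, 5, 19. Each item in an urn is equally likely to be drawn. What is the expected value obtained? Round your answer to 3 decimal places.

E[X | Urn A] = (13 + 14 + 11 + 8 + 18)/5 = 64/5
E[X | Urn B] = (15 + 8 + 10 + 9 − 2 + 5)/6 = 15/2
E[X | Urn C] = (11 + 5 + 19)/3 = 35/3
E[X] = (3/7)·64/5 + (2/7)·15/2 + (2/7)·35/3 = 1151/105 ≈ 10.962

10.962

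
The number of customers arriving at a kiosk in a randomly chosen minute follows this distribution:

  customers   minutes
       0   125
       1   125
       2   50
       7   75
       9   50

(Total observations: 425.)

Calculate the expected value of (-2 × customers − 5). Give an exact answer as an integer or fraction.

-181/17

Total = 425, so P(customers=0) = 125/425, etc.
E[-2x-5] = (5/17)·(-5) + (5/17)·(-7) + (2/17)·(-9) + (3/17)·(-19) + (2/17)·(-23)
     = -181/17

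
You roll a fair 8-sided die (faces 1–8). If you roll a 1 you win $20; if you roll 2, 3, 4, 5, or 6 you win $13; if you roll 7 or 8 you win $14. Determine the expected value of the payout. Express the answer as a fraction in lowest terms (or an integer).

113/8 dollars

E[payout] = (5/8)·13 + (1/4)·14 + (1/8)·20 = 113/8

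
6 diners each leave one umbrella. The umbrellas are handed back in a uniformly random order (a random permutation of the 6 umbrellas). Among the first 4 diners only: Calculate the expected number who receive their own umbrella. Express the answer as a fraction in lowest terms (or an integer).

2/3

Let Xᵢ = 1 if person i gets their own umbrella. For each i, P(Xᵢ=1) = 1/6.
By linearity of expectation, E[X₁+…+X_4] = 4·(1/6) = 2/3.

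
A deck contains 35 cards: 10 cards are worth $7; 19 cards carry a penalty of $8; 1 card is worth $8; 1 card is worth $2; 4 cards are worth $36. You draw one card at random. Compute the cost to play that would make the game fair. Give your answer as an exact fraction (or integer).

E[payout] = (10/35)·7 + (19/35)·(-8) + (1/35)·8 + (1/35)·2 + (4/35)·36 = 72/35
Fair fee = E[payout] = 72/35

72/35 dollars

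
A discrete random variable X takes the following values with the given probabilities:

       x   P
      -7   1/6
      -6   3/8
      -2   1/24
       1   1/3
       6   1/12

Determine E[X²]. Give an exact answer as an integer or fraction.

151/6

E[X²] = (1/6)·49 + (3/8)·36 + (1/24)·4 + (1/3)·1 + (1/12)·36
     = 151/6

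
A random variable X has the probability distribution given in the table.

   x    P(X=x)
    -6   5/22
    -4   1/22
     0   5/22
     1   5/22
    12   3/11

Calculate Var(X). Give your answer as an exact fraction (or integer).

E[X] = (5/22)·(-6) + (1/22)·(-4) + (5/22)·0 + (5/22)·1 + (3/11)·12 = 43/22
E[X²] = (5/22)·36 + (1/22)·16 + (5/22)·0 + (5/22)·1 + (3/11)·144 = 1065/22
Var(X) = 1065/22 − (43/22)² = 21581/484

21581/484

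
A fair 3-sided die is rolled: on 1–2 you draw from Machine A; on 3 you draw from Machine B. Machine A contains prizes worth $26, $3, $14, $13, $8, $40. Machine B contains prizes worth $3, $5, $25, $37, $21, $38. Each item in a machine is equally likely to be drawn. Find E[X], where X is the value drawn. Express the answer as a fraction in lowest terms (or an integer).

E[X | Machine A] = (26 + 3 + 14 + 13 + 8 + 40)/6 = 52/3
E[X | Machine B] = (3 + 5 + 25 + 37 + 21 + 38)/6 = 43/2
E[X] = (2/3)·52/3 + (1/3)·43/2 = 337/18

337/18 dollars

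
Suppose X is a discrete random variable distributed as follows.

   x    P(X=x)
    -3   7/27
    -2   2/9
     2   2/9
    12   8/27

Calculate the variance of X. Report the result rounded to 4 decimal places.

E[X] = (7/27)·(-3) + (2/9)·(-2) + (2/9)·2 + (8/27)·12 = 25/9
E[X²] = (7/27)·9 + (2/9)·4 + (2/9)·4 + (8/27)·144 = 421/9
Var(X) = 421/9 − (25/9)² = 3164/81 ≈ 39.0617

39.0617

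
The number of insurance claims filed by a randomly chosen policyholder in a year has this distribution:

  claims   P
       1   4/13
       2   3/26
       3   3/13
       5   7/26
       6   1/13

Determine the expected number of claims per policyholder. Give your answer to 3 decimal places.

3.038

E[X] = (4/13)·1 + (3/26)·2 + (3/13)·3 + (7/26)·5 + (1/13)·6
     = 79/26 ≈ 3.038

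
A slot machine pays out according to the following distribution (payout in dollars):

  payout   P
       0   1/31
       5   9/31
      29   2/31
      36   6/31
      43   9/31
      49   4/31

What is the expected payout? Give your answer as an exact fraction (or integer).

E[X] = (1/31)·0 + (9/31)·5 + (2/31)·29 + (6/31)·36 + (9/31)·43 + (4/31)·49
     = 902/31

902/31 dollars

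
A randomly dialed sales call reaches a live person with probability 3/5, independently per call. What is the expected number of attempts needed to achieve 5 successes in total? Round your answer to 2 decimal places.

8.33

By linearity (sum of 5 independent geometric waits), E[trials] = 5/p = 5/(3/5) = 25/3.
≈ 8.33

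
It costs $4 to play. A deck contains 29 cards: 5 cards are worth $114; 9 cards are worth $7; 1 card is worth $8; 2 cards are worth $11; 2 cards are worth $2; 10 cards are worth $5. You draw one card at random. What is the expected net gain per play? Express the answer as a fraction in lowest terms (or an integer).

E[payout] = (5/29)·114 + (9/29)·7 + (1/29)·8 + (2/29)·11 + (2/29)·2 + (10/29)·5 = 717/29
Expected profit = 717/29 − 4 = 601/29

601/29 dollars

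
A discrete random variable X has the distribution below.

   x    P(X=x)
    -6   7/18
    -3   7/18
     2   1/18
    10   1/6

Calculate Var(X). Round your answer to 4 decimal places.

31.4228

E[X] = (7/18)·(-6) + (7/18)·(-3) + (1/18)·2 + (1/6)·10 = -31/18
E[X²] = (7/18)·36 + (7/18)·9 + (1/18)·4 + (1/6)·100 = 619/18
Var(X) = 619/18 − (-31/18)² = 10181/324 ≈ 31.4228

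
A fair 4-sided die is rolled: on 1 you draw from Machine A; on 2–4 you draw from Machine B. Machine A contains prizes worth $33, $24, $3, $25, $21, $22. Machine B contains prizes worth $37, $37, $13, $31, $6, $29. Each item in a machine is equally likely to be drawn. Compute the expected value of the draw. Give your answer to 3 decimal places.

$24.458

E[X | Machine A] = (33 + 24 + 3 + 25 + 21 + 22)/6 = 64/3
E[X | Machine B] = (37 + 37 + 13 + 31 + 6 + 29)/6 = 51/2
E[X] = (1/4)·64/3 + (3/4)·51/2 = 587/24 ≈ 24.458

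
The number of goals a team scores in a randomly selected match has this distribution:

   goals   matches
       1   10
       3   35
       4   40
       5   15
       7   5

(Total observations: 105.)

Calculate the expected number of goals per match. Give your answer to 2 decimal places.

Total = 105, so P(goals=1) = 10/105, etc.
E[X] = (2/21)·1 + (1/3)·3 + (8/21)·4 + (1/7)·5 + (1/21)·7
     = 11/3 ≈ 3.67

3.67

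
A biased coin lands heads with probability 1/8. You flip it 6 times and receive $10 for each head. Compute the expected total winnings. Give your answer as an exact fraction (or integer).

15/2 dollars

E[#heads] = 6·1/8 = 3/4 (linearity over flips).
E[winnings] = 10·3/4 = 15/2.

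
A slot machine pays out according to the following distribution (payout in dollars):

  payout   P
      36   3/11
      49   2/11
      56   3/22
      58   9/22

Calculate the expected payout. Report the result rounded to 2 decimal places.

$50.09

E[X] = (3/11)·36 + (2/11)·49 + (3/22)·56 + (9/22)·58
     = 551/11 ≈ 50.09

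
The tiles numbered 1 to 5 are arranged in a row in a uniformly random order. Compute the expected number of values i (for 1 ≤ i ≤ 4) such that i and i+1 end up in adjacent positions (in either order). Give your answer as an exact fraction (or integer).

For each i ∈ {1,…,4}, let Xᵢ = 1 if i and i+1 are adjacent. P(Xᵢ=1) = 2·(5−1)!/5! = 2/5.
By linearity, E[ΣXᵢ] = (4)·(2/5) = 8/5.

8/5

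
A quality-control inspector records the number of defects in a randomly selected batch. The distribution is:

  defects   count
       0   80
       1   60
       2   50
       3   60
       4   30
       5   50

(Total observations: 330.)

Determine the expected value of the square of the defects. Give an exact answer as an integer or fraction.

Total = 330, so P(defects=0) = 80/330, etc.
E[X²] = (8/33)·0 + (2/11)·1 + (5/33)·4 + (2/11)·9 + (1/11)·16 + (5/33)·25
     = 23/3

23/3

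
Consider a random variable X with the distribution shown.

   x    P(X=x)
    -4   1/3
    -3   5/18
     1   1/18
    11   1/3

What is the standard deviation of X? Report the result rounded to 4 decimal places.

6.7678

E[X] = 14/9, E[X²] = 434/9
Var(X) = E[X²] − (E[X])² = 434/9 − 196/81 = 3710/81
SD(X) = √(3710/81) ≈ 6.7678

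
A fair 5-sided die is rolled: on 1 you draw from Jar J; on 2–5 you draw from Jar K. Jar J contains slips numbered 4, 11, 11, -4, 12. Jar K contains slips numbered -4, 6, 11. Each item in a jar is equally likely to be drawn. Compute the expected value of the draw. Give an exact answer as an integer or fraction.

E[X | Jar J] = (4 + 11 + 11 − 4 + 12)/5 = 34/5
E[X | Jar K] = (-4 + 6 + 11)/3 = 13/3
E[X] = (1/5)·34/5 + (4/5)·13/3 = 362/75

362/75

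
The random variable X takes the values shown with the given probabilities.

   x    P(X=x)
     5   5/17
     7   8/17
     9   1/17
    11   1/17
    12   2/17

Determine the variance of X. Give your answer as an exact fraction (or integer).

1494/289

E[X] = (5/17)·5 + (8/17)·7 + (1/17)·9 + (1/17)·11 + (2/17)·12 = 125/17
E[X²] = (5/17)·25 + (8/17)·49 + (1/17)·81 + (1/17)·121 + (2/17)·144 = 1007/17
Var(X) = 1007/17 − (125/17)² = 1494/289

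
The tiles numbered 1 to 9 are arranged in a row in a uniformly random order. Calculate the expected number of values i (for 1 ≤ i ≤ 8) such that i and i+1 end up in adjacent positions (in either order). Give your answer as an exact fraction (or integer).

16/9

For each i ∈ {1,…,8}, let Xᵢ = 1 if i and i+1 are adjacent. P(Xᵢ=1) = 2·(9−1)!/9! = 2/9.
By linearity, E[ΣXᵢ] = (8)·(2/9) = 16/9.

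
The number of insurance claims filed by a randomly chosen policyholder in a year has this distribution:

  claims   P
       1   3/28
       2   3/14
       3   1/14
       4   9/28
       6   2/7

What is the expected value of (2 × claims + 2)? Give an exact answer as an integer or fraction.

19/2

E[2x+2] = (3/28)·4 + (3/14)·6 + (1/14)·8 + (9/28)·10 + (2/7)·14
     = 19/2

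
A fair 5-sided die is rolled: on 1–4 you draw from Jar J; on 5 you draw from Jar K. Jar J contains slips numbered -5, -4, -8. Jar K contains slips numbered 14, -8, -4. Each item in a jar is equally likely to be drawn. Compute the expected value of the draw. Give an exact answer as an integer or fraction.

-22/5

E[X | Jar J] = (-5 − 4 − 8)/3 = -17/3
E[X | Jar K] = (14 − 8 − 4)/3 = 2/3
E[X] = (4/5)·(-17/3) + (1/5)·2/3 = -22/5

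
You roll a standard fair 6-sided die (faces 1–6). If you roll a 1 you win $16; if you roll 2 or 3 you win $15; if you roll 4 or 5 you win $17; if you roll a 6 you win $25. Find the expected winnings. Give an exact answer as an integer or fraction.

35/2 dollars

E[payout] = (1/3)·15 + (1/6)·16 + (1/3)·17 + (1/6)·25 = 35/2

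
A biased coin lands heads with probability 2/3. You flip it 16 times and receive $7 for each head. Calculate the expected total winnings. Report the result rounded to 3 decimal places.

$74.667

E[#heads] = 16·2/3 = 32/3 (linearity over flips).
E[winnings] = 7·32/3 = 224/3.
≈ 74.667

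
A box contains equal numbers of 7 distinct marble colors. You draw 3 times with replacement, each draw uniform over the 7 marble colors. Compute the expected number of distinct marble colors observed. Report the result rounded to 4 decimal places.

2.5918

Let Xⱼ=1 if type j appears at least once. P(Xⱼ=1) = 1 − ((7−1)/7)^3 = 127/343.
E[#distinct] = 7·127/343 = 127/49.
≈ 2.5918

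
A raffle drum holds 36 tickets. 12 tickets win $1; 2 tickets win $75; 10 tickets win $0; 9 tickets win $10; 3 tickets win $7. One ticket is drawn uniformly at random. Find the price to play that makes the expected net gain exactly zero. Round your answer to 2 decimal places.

E[payout] = (12/36)·1 + (2/36)·75 + (10/36)·0 + (9/36)·10 + (3/36)·7 = 91/12
Fair fee = E[payout] = 91/12 ≈ $7.58

$7.58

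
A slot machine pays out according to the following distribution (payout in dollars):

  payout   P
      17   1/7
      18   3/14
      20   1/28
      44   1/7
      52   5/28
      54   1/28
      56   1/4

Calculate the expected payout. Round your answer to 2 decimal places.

$38.50

E[X] = (1/7)·17 + (3/14)·18 + (1/28)·20 + (1/7)·44 + (5/28)·52 + (1/28)·54 + (1/4)·56
     = 77/2 ≈ 38.50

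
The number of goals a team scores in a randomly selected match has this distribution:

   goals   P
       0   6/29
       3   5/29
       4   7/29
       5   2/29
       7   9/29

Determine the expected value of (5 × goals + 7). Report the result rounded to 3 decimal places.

E[5x+7] = (6/29)·7 + (5/29)·22 + (7/29)·27 + (2/29)·32 + (9/29)·42
     = 27 ≈ 27.000

27.000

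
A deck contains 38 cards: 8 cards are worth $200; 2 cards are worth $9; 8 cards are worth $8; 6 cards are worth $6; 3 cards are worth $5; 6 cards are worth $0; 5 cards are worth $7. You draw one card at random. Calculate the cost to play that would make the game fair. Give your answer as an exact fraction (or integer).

884/19 dollars

E[payout] = (8/38)·200 + (2/38)·9 + (8/38)·8 + (6/38)·6 + (3/38)·5 + (6/38)·0 + (5/38)·7 = 884/19
Fair fee = E[payout] = 884/19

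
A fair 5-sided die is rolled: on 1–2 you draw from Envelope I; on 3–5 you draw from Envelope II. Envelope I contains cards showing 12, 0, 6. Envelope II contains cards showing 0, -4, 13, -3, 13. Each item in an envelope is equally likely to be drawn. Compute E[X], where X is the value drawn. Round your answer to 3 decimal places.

E[X | Envelope I] = (12 + 0 + 6)/3 = 6
E[X | Envelope II] = (0 − 4 + 13 − 3 + 13)/5 = 19/5
E[X] = (2/5)·6 + (3/5)·19/5 = 117/25 ≈ 4.680

4.680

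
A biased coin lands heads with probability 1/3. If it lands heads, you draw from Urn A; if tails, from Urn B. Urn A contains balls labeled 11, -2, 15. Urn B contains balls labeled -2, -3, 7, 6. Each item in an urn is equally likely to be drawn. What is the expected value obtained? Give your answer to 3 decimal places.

4.000

E[X | Urn A] = (11 − 2 + 15)/3 = 8
E[X | Urn B] = (-2 − 3 + 7 + 6)/4 = 2
E[X] = (1/3)·8 + (2/3)·2 = 4 ≈ 4.000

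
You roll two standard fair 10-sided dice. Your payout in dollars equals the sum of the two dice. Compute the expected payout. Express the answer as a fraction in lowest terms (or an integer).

$11

Distribution of the sum of the two dice: 2 w.p. 1/100, 3 w.p. 1/50, 4 w.p. 3/100, 5 w.p. 1/25, 6 w.p. 1/20, 7 w.p. 3/50, …
E[payout] = (1/100)·2 + (1/50)·3 + (3/100)·4 + (1/25)·5 + (1/20)·6 + (3/50)·7 + (7/100)·8 + (2/25)·9 + (9/100)·10 + (1/10)·11 + (9/100)·12 + (2/25)·13 + (7/100)·14 + (3/50)·15 + (1/20)·16 + (1/25)·17 + (3/100)·18 + (1/50)·19 + (1/100)·20 = 11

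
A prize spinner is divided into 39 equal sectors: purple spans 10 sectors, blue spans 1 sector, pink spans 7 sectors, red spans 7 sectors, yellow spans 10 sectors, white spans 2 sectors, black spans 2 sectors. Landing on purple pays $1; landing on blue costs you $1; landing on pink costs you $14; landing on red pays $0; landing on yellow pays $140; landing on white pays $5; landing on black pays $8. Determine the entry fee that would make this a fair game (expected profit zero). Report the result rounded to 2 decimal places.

E[payout] = (10/39)·1 + (1/39)·(-1) + (7/39)·(-14) + (7/39)·0 + (10/39)·140 + (2/39)·5 + (2/39)·8 = 1337/39
Fair fee = E[payout] = 1337/39 ≈ $34.28

$34.28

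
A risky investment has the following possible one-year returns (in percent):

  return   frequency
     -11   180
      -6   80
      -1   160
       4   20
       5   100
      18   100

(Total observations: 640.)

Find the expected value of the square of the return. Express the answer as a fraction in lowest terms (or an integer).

1501/16

Total = 640, so P(return=-11) = 180/640, etc.
E[X²] = (9/32)·121 + (1/8)·36 + (1/4)·1 + (1/32)·16 + (5/32)·25 + (5/32)·324
     = 1501/16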